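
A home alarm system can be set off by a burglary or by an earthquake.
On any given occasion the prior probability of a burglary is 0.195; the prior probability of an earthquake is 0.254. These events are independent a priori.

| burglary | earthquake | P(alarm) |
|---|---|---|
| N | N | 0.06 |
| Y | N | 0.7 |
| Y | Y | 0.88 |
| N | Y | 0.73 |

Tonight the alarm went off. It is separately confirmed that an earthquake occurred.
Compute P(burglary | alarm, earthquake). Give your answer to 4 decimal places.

P(burglary | alarm, earthquake) ≈ 0.2260

For the numerator, keep only burglary=true terms: 0.88·0.195 = 0.171600
Normalizer over all consistent configurations: 0.73·0.805 + 0.88·0.195 = 0.759250
P(burglary | alarm, earthquake) = 0.171600/0.759250 ≈ 0.2260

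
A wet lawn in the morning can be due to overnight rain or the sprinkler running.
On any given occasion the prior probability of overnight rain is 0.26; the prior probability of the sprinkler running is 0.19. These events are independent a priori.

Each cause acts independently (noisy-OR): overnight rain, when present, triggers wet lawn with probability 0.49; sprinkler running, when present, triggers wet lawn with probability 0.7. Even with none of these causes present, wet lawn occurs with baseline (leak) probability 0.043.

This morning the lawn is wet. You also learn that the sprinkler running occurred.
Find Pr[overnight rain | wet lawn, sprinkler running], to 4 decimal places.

Pr[overnight rain | wet lawn, sprinkler running] ≈ 0.2961

Under noisy-OR, P(wet lawn | causes) = 1 − (1−0.043)·∏(1−qᵢ) over the active causes.
For the numerator, keep only overnight rain=true terms: 0.853579·0.26 = 0.221931
Normalizer over all consistent configurations: 0.7129·0.74 + 0.853579·0.26 = 0.749477
P(overnight rain | wet lawn, sprinkler running) = 0.221931/0.749477 ≈ 0.2961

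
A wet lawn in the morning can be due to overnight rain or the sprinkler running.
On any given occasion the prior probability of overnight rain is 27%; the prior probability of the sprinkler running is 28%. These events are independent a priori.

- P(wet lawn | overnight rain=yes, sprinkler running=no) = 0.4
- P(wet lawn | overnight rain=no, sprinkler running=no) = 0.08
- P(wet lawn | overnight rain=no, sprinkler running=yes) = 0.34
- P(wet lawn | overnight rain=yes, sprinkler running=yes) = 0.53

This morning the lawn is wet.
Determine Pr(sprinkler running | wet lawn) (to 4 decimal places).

Pr(sprinkler running | wet lawn) ≈ 0.4777

Sum P(wet lawn|·) weighted by the priors over the 4 (overnight rain, sprinkler running) configurations:
  P(wet lawn) = 0.08*0.73*0.72 + 0.34*0.73*0.28 + 0.4*0.27*0.72 + 0.53*0.27*0.28
        = 0.042048 + 0.069496 + 0.077760 + 0.040068 = 0.229372
Configurations with sprinkler running contribute 0.109564, so
  P(sprinkler running | wet lawn) = 0.109564 / 0.229372 ≈ 0.4777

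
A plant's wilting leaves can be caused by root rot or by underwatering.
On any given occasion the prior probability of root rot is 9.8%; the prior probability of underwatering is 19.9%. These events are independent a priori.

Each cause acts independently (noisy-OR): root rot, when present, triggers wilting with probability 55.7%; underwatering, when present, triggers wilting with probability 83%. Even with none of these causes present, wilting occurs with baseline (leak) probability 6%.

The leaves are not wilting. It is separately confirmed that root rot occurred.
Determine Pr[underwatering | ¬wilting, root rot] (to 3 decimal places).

Under noisy-OR, P(wilting | causes) = 1 − (1−0.06)·∏(1−qᵢ) over the active causes.
Enumerate both values of underwatering and weight by the priors:
  P(¬wilting | root rot) = 0.41642·0.801 + 0.070791·0.199
        = 0.333552 + 0.014087 = 0.347639
The terms with underwatering present sum to 0.014087, so
  P(underwatering | ¬wilting, root rot) = 0.014087 / 0.347639 ≈ 0.041

Pr[underwatering | ¬wilting, root rot] ≈ 0.041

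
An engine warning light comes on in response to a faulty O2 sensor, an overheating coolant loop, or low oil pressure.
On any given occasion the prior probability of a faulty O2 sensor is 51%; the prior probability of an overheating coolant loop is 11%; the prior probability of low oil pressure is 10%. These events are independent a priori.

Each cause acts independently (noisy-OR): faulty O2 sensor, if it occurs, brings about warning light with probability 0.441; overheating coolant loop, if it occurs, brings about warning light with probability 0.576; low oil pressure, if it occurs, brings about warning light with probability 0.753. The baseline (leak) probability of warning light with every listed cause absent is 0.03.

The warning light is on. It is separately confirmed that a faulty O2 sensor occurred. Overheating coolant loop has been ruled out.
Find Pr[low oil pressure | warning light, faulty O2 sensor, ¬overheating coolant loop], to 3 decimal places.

Under noisy-OR, P(warning light | causes) = 1 − (1−0.03)·∏(1−qᵢ) over the active causes.
P(warning light | faulty O2 sensor, ¬overheating coolant loop) = 0.45777*0.9 + 0.866069*0.1 = 0.411993 + 0.086607 = 0.498600
The low oil pressure-present share is 0.866069*0.1 = 0.086607.
So P(low oil pressure | warning light, faulty O2 sensor, ¬overheating coolant loop) = 0.086607/0.498600 ≈ 0.174.

Pr[low oil pressure | warning light, faulty O2 sensor, ¬overheating coolant loop] ≈ 0.174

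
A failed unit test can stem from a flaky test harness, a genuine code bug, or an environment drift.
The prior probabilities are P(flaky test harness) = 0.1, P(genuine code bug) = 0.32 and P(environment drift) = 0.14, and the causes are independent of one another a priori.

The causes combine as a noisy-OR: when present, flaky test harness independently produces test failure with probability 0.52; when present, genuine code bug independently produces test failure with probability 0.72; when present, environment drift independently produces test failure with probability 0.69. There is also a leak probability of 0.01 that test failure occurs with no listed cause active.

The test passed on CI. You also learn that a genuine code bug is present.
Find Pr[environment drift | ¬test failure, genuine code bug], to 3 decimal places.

Under noisy-OR, P(test failure | causes) = 1 − (1−0.01)·∏(1−qᵢ) over the active causes.
Weight on environment drift=true, given the evidence: 0.010827 + 0.000577 = 0.011404
The normalizing constant is 0.2772×0.9×0.86 + 0.085932×0.9×0.14 + 0.133056×0.1×0.86 + 0.041247×0.1×0.14 = 0.237400
Posterior = 0.011404 / 0.237400 ≈ 0.048

Pr[environment drift | ¬test failure, genuine code bug] ≈ 0.048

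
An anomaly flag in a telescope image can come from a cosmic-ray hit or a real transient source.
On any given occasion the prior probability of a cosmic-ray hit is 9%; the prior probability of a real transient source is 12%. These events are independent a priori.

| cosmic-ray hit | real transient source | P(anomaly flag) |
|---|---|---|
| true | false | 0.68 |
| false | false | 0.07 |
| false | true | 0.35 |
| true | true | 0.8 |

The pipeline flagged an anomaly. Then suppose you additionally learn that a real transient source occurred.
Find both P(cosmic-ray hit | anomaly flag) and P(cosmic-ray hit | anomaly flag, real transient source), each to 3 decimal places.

Enumerate the 4 (cosmic-ray hit, real transient source) configurations and weight by the priors:
  P(anomaly flag) = 0.07·0.91·0.88 + 0.35·0.91·0.12 + 0.68·0.09·0.88 + 0.8·0.09·0.12
        = 0.056056 + 0.038220 + 0.053856 + 0.008640 = 0.156772
Configurations with cosmic-ray hit contribute 0.062496, so
  P(cosmic-ray hit | anomaly flag) = 0.062496 / 0.156772 ≈ 0.399

Now also conditioning on real transient source=true:
By total probability over both values of cosmic-ray hit:
  P(anomaly flag | real transient source) = 0.35×0.91 + 0.8×0.09
        = 0.318500 + 0.072000 = 0.390500
Configurations with cosmic-ray hit contribute 0.072000, so
  P(cosmic-ray hit | anomaly flag, real transient source) = 0.072000 / 0.390500 ≈ 0.184
This is intercausal reasoning (explaining away): once real transient source accounts for the anomaly flag, cosmic-ray hit becomes less likely.

P(cosmic-ray hit | anomaly flag) ≈ 0.399; P(cosmic-ray hit | anomaly flag, real transient source) ≈ 0.184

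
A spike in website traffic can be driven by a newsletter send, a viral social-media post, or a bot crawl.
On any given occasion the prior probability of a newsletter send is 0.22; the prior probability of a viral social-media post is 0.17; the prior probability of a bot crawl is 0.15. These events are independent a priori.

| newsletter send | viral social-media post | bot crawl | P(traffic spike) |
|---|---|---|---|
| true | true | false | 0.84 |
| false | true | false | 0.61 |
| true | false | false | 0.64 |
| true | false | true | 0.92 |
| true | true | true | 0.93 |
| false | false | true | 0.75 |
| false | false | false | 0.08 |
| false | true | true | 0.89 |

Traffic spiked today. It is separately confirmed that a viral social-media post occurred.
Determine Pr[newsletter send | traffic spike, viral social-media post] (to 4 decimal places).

P(traffic spike | viral social-media post) = 0.61·0.78·0.85 + 0.89·0.78·0.15 + 0.84·0.22·0.85 + 0.93·0.22·0.15 = 0.404430 + 0.104130 + 0.157080 + 0.030690 = 0.696330
Restricting to configurations with newsletter send present: 0.157080 + 0.030690 = 0.187770.
Hence the posterior is 0.187770/0.696330 ≈ 0.2697.

Pr[newsletter send | traffic spike, viral social-media post] ≈ 0.2697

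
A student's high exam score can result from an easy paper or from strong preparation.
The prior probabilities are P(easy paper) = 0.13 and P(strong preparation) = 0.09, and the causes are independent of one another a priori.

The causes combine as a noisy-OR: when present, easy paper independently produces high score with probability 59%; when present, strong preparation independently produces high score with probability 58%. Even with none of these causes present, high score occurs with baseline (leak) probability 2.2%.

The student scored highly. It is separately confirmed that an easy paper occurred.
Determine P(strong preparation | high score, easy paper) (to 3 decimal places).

Under noisy-OR, P(high score | causes) = 1 − (1−0.022)·∏(1−qᵢ) over the active causes.
By total probability over both values of strong preparation:
  P(high score | easy paper) = 0.59902*0.91 + 0.831588*0.09
        = 0.545108 + 0.074843 = 0.619951
Configurations with strong preparation contribute 0.074843, so
  P(strong preparation | high score, easy paper) = 0.074843 / 0.619951 ≈ 0.121

P(strong preparation | high score, easy paper) ≈ 0.121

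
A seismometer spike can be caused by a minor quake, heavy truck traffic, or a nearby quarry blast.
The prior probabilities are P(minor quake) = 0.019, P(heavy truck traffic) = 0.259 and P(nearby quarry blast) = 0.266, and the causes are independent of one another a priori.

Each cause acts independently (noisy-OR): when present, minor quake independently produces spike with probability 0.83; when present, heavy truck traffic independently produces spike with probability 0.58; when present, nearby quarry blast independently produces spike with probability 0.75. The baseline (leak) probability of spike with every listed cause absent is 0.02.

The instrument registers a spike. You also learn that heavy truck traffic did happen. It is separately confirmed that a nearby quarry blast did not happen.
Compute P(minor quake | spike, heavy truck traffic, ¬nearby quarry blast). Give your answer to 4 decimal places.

P(minor quake | spike, heavy truck traffic, ¬nearby quarry blast) ≈ 0.0297

Under noisy-OR, P(spike | causes) = 1 − (1−0.02)·∏(1−qᵢ) over the active causes.
P(spike | heavy truck traffic, ¬nearby quarry blast) = 0.5884×0.981 + 0.930028×0.019 = 0.577220 + 0.017671 = 0.594891
Of this, 0.017671 comes from 0.930028×0.019 (the minor quake=true cases).
Hence the posterior is 0.017671/0.594891 ≈ 0.0297.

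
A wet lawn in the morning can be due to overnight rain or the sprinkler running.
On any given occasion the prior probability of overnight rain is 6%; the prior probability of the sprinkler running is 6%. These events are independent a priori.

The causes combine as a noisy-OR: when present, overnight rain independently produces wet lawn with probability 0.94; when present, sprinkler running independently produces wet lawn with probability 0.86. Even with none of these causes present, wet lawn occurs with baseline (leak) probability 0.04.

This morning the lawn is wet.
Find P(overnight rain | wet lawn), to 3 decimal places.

Under noisy-OR, P(wet lawn | causes) = 1 − (1−0.04)·∏(1−qᵢ) over the active causes.
By total probability over the 4 (overnight rain, sprinkler running) configurations:
  P(wet lawn) = 0.04·0.94·0.94 + 0.8656·0.94·0.06 + 0.9424·0.06·0.94 + 0.991936·0.06·0.06
        = 0.035344 + 0.048820 + 0.053151 + 0.003571 = 0.140886
The terms with overnight rain present sum to 0.056722, so
  P(overnight rain | wet lawn) = 0.056722 / 0.140886 ≈ 0.403

P(overnight rain | wet lawn) ≈ 0.403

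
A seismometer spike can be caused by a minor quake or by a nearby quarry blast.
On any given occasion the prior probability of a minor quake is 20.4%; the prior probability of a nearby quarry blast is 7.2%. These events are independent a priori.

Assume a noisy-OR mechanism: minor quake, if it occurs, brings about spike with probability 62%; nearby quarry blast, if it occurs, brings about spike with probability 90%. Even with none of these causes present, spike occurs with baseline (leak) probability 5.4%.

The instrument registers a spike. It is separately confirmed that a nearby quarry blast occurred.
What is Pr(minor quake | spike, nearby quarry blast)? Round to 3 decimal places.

Under noisy-OR, P(spike | causes) = 1 − (1−0.054)·∏(1−qᵢ) over the active causes.
P(spike | nearby quarry blast) = 0.9054·0.796 + 0.964052·0.204 = 0.720698 + 0.196667 = 0.917365
Of this, 0.196667 comes from 0.964052·0.204 (the minor quake=true cases).
P(minor quake | spike, nearby quarry blast) = 0.196667 / 0.917365 ≈ 0.214

Pr(minor quake | spike, nearby quarry blast) ≈ 0.214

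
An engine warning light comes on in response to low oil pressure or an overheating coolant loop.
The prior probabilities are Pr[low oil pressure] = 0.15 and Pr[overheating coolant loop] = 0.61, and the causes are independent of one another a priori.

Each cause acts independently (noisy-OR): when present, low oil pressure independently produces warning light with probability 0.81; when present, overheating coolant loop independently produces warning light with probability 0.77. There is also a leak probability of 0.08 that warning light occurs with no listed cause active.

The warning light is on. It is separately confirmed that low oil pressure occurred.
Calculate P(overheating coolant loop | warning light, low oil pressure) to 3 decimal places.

P(overheating coolant loop | warning light, low oil pressure) ≈ 0.645

Under noisy-OR, P(warning light | causes) = 1 − (1−0.08)·∏(1−qᵢ) over the active causes.
Sum P(warning light|·) weighted by the priors over both values of overheating coolant loop:
  P(warning light | low oil pressure) = 0.8252·0.39 + 0.959796·0.61
        = 0.321828 + 0.585476 = 0.907304
Keeping only the overheating coolant loop-present terms gives 0.585476, so
  P(overheating coolant loop | warning light, low oil pressure) = 0.585476 / 0.907304 ≈ 0.645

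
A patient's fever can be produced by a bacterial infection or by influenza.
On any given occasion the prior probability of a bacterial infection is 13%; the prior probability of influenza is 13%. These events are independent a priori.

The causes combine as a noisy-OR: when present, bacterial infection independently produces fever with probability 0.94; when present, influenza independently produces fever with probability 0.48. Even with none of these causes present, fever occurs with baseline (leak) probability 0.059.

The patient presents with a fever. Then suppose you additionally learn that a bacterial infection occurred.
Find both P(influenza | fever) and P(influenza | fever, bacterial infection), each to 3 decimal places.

Under noisy-OR, P(fever | causes) = 1 − (1−0.059)·∏(1−qᵢ) over the active causes.
Enumerate the 4 (bacterial infection, influenza) configurations and weight by the priors:
  P(fever) = 0.059*0.87*0.87 + 0.51068*0.87*0.13 + 0.94354*0.13*0.87 + 0.970641*0.13*0.13
        = 0.044657 + 0.057758 + 0.106714 + 0.016404 = 0.225533
The terms with influenza present sum to 0.074162, so
  P(influenza | fever) = 0.074162 / 0.225533 ≈ 0.329

Now condition on the additional information:
P(fever | bacterial infection) = 0.94354×0.87 + 0.970641×0.13 = 0.820880 + 0.126183 = 0.947063
Of this, 0.126183 comes from 0.970641×0.13 (the influenza=true cases).
So P(influenza | fever, bacterial infection) = 0.126183/0.947063 ≈ 0.133.
The drop from 0.329 to 0.133 is the explaining-away (discounting) effect.

P(influenza | fever) ≈ 0.329; P(influenza | fever, bacterial infection) ≈ 0.133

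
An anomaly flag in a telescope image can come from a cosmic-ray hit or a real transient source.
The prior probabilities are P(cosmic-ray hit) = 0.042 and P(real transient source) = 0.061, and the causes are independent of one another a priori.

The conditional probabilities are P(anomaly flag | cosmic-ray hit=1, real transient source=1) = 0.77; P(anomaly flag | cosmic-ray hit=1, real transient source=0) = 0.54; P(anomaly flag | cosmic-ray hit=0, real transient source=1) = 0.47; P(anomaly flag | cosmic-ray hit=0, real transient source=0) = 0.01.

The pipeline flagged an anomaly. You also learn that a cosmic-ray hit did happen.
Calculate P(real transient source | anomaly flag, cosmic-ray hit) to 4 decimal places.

For the numerator, keep only real transient source=true terms: 0.77·0.061 = 0.046970
The normalizing constant is 0.54·0.939 + 0.77·0.061 = 0.554030
P(real transient source | anomaly flag, cosmic-ray hit) = 0.046970/0.554030 ≈ 0.0848

P(real transient source | anomaly flag, cosmic-ray hit) ≈ 0.0848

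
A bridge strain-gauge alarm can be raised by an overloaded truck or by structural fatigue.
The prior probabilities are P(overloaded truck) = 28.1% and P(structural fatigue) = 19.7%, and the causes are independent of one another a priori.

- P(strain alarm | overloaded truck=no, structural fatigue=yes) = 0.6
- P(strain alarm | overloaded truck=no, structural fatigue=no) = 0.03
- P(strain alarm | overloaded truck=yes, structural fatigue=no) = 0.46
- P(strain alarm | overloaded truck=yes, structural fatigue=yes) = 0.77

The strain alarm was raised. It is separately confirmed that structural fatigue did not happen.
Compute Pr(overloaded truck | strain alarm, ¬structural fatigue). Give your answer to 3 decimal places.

Pr(overloaded truck | strain alarm, ¬structural fatigue) ≈ 0.857

For the numerator, keep only overloaded truck=true terms: 0.46×0.281 = 0.129260
Denominator P(strain alarm | ¬structural fatigue): 0.03×0.719 + 0.46×0.281 = 0.150830
Posterior = 0.129260 / 0.150830 ≈ 0.857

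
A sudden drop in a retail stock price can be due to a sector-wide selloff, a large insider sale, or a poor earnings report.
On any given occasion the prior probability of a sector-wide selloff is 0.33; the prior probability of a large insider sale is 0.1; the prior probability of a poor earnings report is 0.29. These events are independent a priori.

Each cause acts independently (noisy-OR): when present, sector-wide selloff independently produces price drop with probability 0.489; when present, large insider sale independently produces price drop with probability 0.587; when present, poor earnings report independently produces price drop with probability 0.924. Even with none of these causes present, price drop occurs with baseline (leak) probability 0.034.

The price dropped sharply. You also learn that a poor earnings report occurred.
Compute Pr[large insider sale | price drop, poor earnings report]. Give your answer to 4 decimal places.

Under noisy-OR, P(price drop | causes) = 1 − (1−0.034)·∏(1−qᵢ) over the active causes.
By total probability over the 4 (sector-wide selloff, large insider sale) configurations:
  P(price drop | poor earnings report) = 0.926584·0.67·0.9 + 0.969679·0.67·0.1 + 0.962484·0.33·0.9 + 0.984506·0.33·0.1
        = 0.558730 + 0.064968 + 0.285858 + 0.032489 = 0.942045
The terms with large insider sale present sum to 0.097457, so
  P(large insider sale | price drop, poor earnings report) = 0.097457 / 0.942045 ≈ 0.1035

Pr[large insider sale | price drop, poor earnings report] ≈ 0.1035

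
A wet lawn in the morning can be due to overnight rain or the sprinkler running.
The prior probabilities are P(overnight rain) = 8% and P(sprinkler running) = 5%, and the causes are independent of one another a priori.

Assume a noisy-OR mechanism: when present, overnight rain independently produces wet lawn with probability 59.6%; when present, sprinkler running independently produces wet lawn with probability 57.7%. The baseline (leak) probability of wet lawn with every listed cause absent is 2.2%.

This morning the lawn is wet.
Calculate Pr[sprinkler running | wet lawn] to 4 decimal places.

Under noisy-OR, P(wet lawn | causes) = 1 − (1−0.022)·∏(1−qᵢ) over the active causes.
Numerator (weight on configurations with sprinkler running): 0.026970 + 0.003331 = 0.030301
The normalizing constant is 0.022×0.92×0.95 + 0.586306×0.92×0.05 + 0.604888×0.08×0.95 + 0.832868×0.08×0.05 = 0.095500
Posterior = 0.030301 / 0.095500 ≈ 0.3173

Pr[sprinkler running | wet lawn] ≈ 0.3173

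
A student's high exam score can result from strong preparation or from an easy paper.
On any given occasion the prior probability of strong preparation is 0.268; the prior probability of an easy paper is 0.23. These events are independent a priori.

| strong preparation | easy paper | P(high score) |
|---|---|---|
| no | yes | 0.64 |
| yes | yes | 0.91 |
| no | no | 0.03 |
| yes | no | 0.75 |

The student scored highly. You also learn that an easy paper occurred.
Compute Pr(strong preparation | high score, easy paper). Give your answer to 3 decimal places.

Pr(strong preparation | high score, easy paper) ≈ 0.342

P(high score | easy paper) = 0.64·0.732 + 0.91·0.268 = 0.468480 + 0.243880 = 0.712360
Of this, 0.243880 comes from 0.91·0.268 (the strong preparation=true cases).
P(strong preparation | high score, easy paper) = 0.243880 / 0.712360 ≈ 0.342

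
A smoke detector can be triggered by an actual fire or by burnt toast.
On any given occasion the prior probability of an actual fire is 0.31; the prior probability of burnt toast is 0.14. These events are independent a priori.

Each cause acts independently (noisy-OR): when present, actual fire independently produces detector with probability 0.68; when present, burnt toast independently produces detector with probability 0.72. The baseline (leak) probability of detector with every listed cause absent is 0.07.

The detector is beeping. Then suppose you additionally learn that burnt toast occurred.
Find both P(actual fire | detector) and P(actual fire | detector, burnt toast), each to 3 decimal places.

P(actual fire | detector) ≈ 0.668; P(actual fire | detector, burnt toast) ≈ 0.358

Under noisy-OR, P(detector | causes) = 1 − (1−0.07)·∏(1−qᵢ) over the active causes.
P(detector) = 0.07·0.69·0.86 + 0.7396·0.69·0.14 + 0.7024·0.31·0.86 + 0.916672·0.31·0.14 = 0.041538 + 0.071445 + 0.187260 + 0.039784 = 0.340027
Of this, 0.227044 comes from 0.187260 + 0.039784 (the actual fire=true cases).
P(actual fire | detector) = 0.227044 / 0.340027 ≈ 0.668

With the extra evidence:
Sum P(detector|·) weighted by the priors over both values of actual fire:
  P(detector | burnt toast) = 0.7396*0.69 + 0.916672*0.31
        = 0.510324 + 0.284168 = 0.794492
The terms with actual fire present sum to 0.284168, so
  P(actual fire | detector, burnt toast) = 0.284168 / 0.794492 ≈ 0.358
The drop from 0.668 to 0.358 is the explaining-away (discounting) effect.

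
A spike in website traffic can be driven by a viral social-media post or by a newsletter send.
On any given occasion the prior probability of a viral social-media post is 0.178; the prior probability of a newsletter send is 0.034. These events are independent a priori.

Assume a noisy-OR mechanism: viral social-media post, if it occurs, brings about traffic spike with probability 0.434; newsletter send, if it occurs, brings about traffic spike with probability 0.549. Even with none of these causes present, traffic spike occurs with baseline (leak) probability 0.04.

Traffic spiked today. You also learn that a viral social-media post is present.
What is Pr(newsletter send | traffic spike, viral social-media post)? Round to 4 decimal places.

Pr(newsletter send | traffic spike, viral social-media post) ≈ 0.0550

Under noisy-OR, P(traffic spike | causes) = 1 − (1−0.04)·∏(1−qᵢ) over the active causes.
Numerator (weight on configurations with newsletter send): 0.754945×0.034 = 0.025668
Normalizer over all consistent configurations: 0.45664×0.966 + 0.754945×0.034 = 0.466782
Posterior = 0.025668 / 0.466782 ≈ 0.0550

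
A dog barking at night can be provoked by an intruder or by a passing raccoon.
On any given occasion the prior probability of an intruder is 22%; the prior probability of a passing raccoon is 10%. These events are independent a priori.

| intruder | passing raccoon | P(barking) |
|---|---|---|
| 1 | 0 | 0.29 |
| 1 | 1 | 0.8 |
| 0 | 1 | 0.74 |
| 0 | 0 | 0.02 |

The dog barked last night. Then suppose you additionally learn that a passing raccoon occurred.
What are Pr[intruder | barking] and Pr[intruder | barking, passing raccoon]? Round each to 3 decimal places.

Pr[intruder | barking] ≈ 0.511; Pr[intruder | barking, passing raccoon] ≈ 0.234

P(barking) = 0.02·0.78·0.9 + 0.74·0.78·0.1 + 0.29·0.22·0.9 + 0.8·0.22·0.1 = 0.014040 + 0.057720 + 0.057420 + 0.017600 = 0.146780
Restricting to configurations with intruder present: 0.057420 + 0.017600 = 0.075020.
So P(intruder | barking) = 0.075020/0.146780 ≈ 0.511.

With the extra evidence:
P(barking | passing raccoon) = 0.74·0.78 + 0.8·0.22 = 0.577200 + 0.176000 = 0.753200
Restricting to configurations with intruder present: 0.8·0.22 = 0.176000.
So P(intruder | barking, passing raccoon) = 0.176000/0.753200 ≈ 0.234.
This is intercausal reasoning (explaining away): once passing raccoon accounts for the barking, intruder becomes less likely.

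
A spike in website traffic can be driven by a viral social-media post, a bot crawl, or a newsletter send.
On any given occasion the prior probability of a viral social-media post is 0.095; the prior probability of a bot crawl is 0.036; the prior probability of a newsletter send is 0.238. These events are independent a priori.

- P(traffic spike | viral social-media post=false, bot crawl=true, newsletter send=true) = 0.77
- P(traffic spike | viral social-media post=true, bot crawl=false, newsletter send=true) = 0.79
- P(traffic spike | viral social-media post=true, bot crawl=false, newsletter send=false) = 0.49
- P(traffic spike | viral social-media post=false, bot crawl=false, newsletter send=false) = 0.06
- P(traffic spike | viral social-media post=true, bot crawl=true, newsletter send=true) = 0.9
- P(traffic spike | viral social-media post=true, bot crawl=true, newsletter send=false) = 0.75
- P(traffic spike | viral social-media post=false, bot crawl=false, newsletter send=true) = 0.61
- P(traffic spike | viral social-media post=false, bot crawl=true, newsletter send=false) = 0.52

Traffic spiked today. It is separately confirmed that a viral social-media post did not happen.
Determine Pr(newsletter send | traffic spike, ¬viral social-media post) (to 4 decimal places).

Numerator (weight on configurations with newsletter send): 0.139954 + 0.006597 = 0.146551
The normalizing constant is 0.06×0.964×0.762 + 0.61×0.964×0.238 + 0.52×0.036×0.762 + 0.77×0.036×0.238 = 0.204890
Posterior = 0.146551 / 0.204890 ≈ 0.7153

Pr(newsletter send | traffic spike, ¬viral social-media post) ≈ 0.7153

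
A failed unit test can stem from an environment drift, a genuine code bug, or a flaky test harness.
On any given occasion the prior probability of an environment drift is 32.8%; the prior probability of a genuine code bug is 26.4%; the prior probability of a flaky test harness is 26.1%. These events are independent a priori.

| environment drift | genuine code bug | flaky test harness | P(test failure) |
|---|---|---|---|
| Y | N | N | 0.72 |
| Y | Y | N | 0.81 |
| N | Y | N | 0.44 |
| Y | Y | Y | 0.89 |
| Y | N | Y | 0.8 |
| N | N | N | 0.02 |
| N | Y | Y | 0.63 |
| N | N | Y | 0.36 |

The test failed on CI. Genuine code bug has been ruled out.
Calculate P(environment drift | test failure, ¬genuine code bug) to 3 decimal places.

Weight on environment drift=true, given the evidence: 0.174522 + 0.068486 = 0.243008
The normalizing constant is 0.02·0.672·0.739 + 0.36·0.672·0.261 + 0.72·0.328·0.739 + 0.8·0.328·0.261 = 0.316081
Posterior = 0.243008 / 0.316081 ≈ 0.769

P(environment drift | test failure, ¬genuine code bug) ≈ 0.769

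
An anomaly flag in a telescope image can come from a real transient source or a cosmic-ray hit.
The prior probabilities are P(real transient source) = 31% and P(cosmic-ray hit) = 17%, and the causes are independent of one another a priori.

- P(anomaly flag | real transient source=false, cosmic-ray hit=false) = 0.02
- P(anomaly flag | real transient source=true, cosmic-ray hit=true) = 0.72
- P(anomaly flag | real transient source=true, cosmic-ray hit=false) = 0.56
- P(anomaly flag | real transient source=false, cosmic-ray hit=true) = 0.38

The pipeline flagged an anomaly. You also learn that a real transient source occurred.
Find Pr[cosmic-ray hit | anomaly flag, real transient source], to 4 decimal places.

Pr[cosmic-ray hit | anomaly flag, real transient source] ≈ 0.2084

For the numerator, keep only cosmic-ray hit=true terms: 0.72×0.17 = 0.122400
Normalizer over all consistent configurations: 0.56×0.83 + 0.72×0.17 = 0.587200
P(cosmic-ray hit | anomaly flag, real transient source) = 0.122400/0.587200 ≈ 0.2084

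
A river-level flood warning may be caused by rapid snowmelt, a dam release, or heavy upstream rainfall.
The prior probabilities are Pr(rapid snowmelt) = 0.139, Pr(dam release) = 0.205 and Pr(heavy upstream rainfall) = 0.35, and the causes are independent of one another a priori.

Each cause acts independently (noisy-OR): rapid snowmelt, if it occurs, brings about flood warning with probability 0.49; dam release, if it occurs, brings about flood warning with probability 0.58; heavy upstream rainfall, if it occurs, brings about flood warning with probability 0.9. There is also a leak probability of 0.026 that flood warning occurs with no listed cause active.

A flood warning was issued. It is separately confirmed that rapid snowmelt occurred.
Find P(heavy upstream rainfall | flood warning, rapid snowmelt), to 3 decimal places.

Under noisy-OR, P(flood warning | causes) = 1 − (1−0.026)·∏(1−qᵢ) over the active causes.
For the numerator, keep only heavy upstream rainfall=true terms: 0.264428 + 0.070253 = 0.334681
The normalizing constant is 0.50326·0.795·0.65 + 0.950326·0.795·0.35 + 0.791369·0.205·0.65 + 0.979137·0.205·0.35 = 0.700191
Posterior = 0.334681 / 0.700191 ≈ 0.478

P(heavy upstream rainfall | flood warning, rapid snowmelt) ≈ 0.478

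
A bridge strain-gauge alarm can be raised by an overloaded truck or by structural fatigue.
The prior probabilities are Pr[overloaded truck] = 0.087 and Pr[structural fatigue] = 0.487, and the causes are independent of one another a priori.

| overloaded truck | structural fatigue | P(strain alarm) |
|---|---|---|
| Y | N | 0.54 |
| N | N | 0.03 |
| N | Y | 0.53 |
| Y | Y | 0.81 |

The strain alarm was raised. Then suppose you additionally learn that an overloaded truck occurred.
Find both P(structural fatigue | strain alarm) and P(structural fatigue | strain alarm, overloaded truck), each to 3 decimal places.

P(structural fatigue | strain alarm) ≈ 0.876; P(structural fatigue | strain alarm, overloaded truck) ≈ 0.587

For the numerator, keep only structural fatigue=true terms: 0.235654 + 0.034319 = 0.269973
Denominator P(strain alarm): 0.03×0.913×0.513 + 0.53×0.913×0.487 + 0.54×0.087×0.513 + 0.81×0.087×0.487 = 0.308125
P(structural fatigue | strain alarm) = 0.269973/0.308125 ≈ 0.876

With the extra evidence:
Numerator (weight on configurations with structural fatigue): 0.81·0.487 = 0.394470
The normalizing constant is 0.54·0.513 + 0.81·0.487 = 0.671490
Posterior = 0.394470 / 0.671490 ≈ 0.587
— overloaded truck explains away the evidence for structural fatigue.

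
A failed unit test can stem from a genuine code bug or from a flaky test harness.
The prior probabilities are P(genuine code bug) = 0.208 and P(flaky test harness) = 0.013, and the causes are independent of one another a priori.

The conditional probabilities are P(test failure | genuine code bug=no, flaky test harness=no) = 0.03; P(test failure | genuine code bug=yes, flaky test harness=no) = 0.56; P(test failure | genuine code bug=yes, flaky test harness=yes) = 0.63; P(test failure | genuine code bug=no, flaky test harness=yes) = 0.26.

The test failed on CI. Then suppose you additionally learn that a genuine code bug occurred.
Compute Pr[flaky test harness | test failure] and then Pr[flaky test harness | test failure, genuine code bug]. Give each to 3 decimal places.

Pr[flaky test harness | test failure] ≈ 0.031; Pr[flaky test harness | test failure, genuine code bug] ≈ 0.015

Enumerate the 4 (genuine code bug, flaky test harness) configurations and weight by the priors:
  P(test failure) = 0.03*0.792*0.987 + 0.26*0.792*0.013 + 0.56*0.208*0.987 + 0.63*0.208*0.013
        = 0.023451 + 0.002677 + 0.114966 + 0.001704 = 0.142798
Configurations with flaky test harness contribute 0.004381, so
  P(flaky test harness | test failure) = 0.004381 / 0.142798 ≈ 0.031

With the extra evidence:
Sum P(test failure|·) weighted by the priors over both values of flaky test harness:
  P(test failure | genuine code bug) = 0.56*0.987 + 0.63*0.013
        = 0.552720 + 0.008190 = 0.560910
Configurations with flaky test harness contribute 0.008190, so
  P(flaky test harness | test failure, genuine code bug) = 0.008190 / 0.560910 ≈ 0.015
This is intercausal reasoning (explaining away): once genuine code bug accounts for the test failure, flaky test harness becomes less likely.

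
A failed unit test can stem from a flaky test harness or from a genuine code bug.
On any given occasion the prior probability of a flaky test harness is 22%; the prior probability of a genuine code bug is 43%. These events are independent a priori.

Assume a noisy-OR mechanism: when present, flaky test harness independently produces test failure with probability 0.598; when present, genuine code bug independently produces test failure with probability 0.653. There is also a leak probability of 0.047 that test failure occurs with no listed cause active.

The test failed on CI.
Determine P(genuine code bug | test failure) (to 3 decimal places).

P(genuine code bug | test failure) ≈ 0.757

Under noisy-OR, P(test failure | causes) = 1 − (1−0.047)·∏(1−qᵢ) over the active causes.
P(test failure) = 0.047*0.78*0.57 + 0.669309*0.78*0.43 + 0.616894*0.22*0.57 + 0.867062*0.22*0.43 = 0.020896 + 0.224486 + 0.077359 + 0.082024 = 0.404765
Of this, 0.306510 comes from 0.224486 + 0.082024 (the genuine code bug=true cases).
So P(genuine code bug | test failure) = 0.306510/0.404765 ≈ 0.757.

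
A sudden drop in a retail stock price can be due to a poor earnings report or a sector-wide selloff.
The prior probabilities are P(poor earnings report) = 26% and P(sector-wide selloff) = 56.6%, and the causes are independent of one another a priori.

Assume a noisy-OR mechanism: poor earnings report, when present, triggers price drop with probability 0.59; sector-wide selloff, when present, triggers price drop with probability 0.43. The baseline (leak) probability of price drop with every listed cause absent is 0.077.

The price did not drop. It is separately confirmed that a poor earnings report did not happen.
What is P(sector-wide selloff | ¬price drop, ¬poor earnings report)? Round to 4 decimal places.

P(sector-wide selloff | ¬price drop, ¬poor earnings report) ≈ 0.4264

Under noisy-OR, P(price drop | causes) = 1 − (1−0.077)·∏(1−qᵢ) over the active causes.
Weight on sector-wide selloff=true, given the evidence: 0.52611×0.566 = 0.297778
Normalizer over all consistent configurations: 0.923×0.434 + 0.52611×0.566 = 0.698360
Posterior = 0.297778 / 0.698360 ≈ 0.4264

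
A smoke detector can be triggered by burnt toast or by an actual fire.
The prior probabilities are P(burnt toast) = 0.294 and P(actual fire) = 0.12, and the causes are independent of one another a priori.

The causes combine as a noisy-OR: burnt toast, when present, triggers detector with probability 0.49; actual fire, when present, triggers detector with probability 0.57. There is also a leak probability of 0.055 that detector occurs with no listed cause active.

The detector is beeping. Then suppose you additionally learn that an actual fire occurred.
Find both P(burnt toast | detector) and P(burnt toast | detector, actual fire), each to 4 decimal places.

Under noisy-OR, P(detector | causes) = 1 − (1−0.055)·∏(1−qᵢ) over the active causes.
P(detector) = 0.055×0.706×0.88 + 0.59365×0.706×0.12 + 0.51805×0.294×0.88 + 0.792762×0.294×0.12 = 0.034170 + 0.050294 + 0.134030 + 0.027969 = 0.246463
Of this, 0.161999 comes from 0.134030 + 0.027969 (the burnt toast=true cases).
So P(burnt toast | detector) = 0.161999/0.246463 ≈ 0.6573.

Now condition on the additional information:
By total probability over both values of burnt toast:
  P(detector | actual fire) = 0.59365*0.706 + 0.792762*0.294
        = 0.419117 + 0.233072 = 0.652189
Configurations with burnt toast contribute 0.233072, so
  P(burnt toast | detector, actual fire) = 0.233072 / 0.652189 ≈ 0.3574

P(burnt toast | detector) ≈ 0.6573; P(burnt toast | detector, actual fire) ≈ 0.3574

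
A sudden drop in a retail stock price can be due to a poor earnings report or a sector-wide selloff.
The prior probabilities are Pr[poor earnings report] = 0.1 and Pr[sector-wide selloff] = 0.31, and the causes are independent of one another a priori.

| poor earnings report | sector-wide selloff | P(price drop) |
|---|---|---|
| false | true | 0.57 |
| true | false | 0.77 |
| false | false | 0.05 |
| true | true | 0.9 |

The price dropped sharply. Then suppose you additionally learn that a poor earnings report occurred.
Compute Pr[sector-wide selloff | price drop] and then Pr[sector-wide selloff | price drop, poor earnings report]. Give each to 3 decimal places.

Enumerate the 4 (poor earnings report, sector-wide selloff) configurations and weight by the priors:
  P(price drop) = 0.05×0.9×0.69 + 0.57×0.9×0.31 + 0.77×0.1×0.69 + 0.9×0.1×0.31
        = 0.031050 + 0.159030 + 0.053130 + 0.027900 = 0.271110
Keeping only the sector-wide selloff-present terms gives 0.186930, so
  P(sector-wide selloff | price drop) = 0.186930 / 0.271110 ≈ 0.689

Now condition on the additional information:
Weight on sector-wide selloff=true, given the evidence: 0.9×0.31 = 0.279000
The normalizing constant is 0.77×0.69 + 0.9×0.31 = 0.810300
Posterior = 0.279000 / 0.810300 ≈ 0.344

Pr[sector-wide selloff | price drop] ≈ 0.689; Pr[sector-wide selloff | price drop, poor earnings report] ≈ 0.344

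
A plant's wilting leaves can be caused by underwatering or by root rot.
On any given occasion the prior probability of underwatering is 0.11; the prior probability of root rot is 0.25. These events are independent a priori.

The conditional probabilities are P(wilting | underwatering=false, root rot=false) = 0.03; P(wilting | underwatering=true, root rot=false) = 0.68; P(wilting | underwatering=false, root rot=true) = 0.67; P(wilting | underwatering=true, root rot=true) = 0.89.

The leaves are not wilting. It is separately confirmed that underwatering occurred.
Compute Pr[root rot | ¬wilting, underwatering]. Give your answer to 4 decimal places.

Pr[root rot | ¬wilting, underwatering] ≈ 0.1028

Enumerate both values of root rot and weight by the priors:
  P(¬wilting | underwatering) = 0.32×0.75 + 0.11×0.25
        = 0.240000 + 0.027500 = 0.267500
Configurations with root rot contribute 0.027500, so
  P(root rot | ¬wilting, underwatering) = 0.027500 / 0.267500 ≈ 0.1028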